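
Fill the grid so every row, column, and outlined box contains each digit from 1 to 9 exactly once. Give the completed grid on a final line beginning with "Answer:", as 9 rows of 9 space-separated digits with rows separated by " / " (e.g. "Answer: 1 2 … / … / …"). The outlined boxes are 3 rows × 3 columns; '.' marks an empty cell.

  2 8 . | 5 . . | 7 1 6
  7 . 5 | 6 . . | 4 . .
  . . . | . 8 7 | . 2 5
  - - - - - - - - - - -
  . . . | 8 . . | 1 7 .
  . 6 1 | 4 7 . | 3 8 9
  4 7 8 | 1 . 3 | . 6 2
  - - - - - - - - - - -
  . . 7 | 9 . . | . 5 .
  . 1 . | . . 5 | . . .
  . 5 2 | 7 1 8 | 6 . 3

Step 1. [r3c4∈{3}] only 3 remains possible at r3c4, so r3c4=3.
Step 2. [r9c1∈{9}] r9c1 has the single candidate 9 ⇒ r9c1=9.
Step 3. [r1c3∈{3,4,9}] in row 1, 3 fits only at r1c3, so r1c3=3.
Step 4. [r2c2∈{9}] r2c2's peers cover all but 9 ⇒ r2c2=9.
Step 5. [r2c5∈{2}] r2c5 is down to just 2. So r2c5=2.
Step 6. [r6c5∈{5,9}] r6c5 is the only open cell in row 6 admitting 9. So r6c5=9.
Step 7. [r1c5∈{4}] r1c5's peers cover all but 4. So r1c5=4.
Step 8. [r7c6∈{2,4,6}] 4 has one home in col 6: r7c6 ⇒ r7c6=4.
Step 9. [r7c2∈{3}] only 3 remains possible at r7c2. So r7c2=3.
Step 10. [r8c3∈{4,6}] 4 has one home in box 7: r8c3 ⇒ r8c3=4.
Step 11. [r7c5∈{6}] r7c5 is down to just 6. So r7c5=6.
Step 12. [r7c1∈{8}] r7c1 has the single candidate 8. So r7c1=8.
Step 13. [r8c7∈{2,8,9}] col 7 places 8 nowhere but r8c7 ⇒ r8c7=8.
Step 14. [r8c1∈{6}] only 6 remains possible at r8c1. So r8c1=6.
Step 15. [r5c1∈{5}] nothing but 5 survives at r5c1. So r5c1=5.
Step 16. [r5c6∈{2}] only 2 remains possible at r5c6 ⇒ r5c6=2.
Step 17. [r4c1∈{3}] r4c1 has the single candidate 3, so r4c1=3.
Step 18. [r4c3∈{9}] r4c3's peers cover all but 9. So r4c3=9.
Step 19. [r1c6∈{9}] nothing but 9 survives at r1c6 ⇒ r1c6=9.
Step 20. [r2c8∈{3}] only 3 remains possible at r2c8 ⇒ r2c8=3.
Step 21. [r8c4∈{2}] r8c4 has the single candidate 2. So r8c4=2.
Step 22. [r3c2∈{4}] only 4 remains possible at r3c2 ⇒ r3c2=4.
Step 23. [r7c7∈{2}] r7c7 is down to just 2 ⇒ r7c7=2.
Step 24. [r3c1∈{1}] only 1 remains possible at r3c1. So r3c1=1.
Step 25. [r8c9∈{7}] only 7 remains possible at r8c9. So r8c9=7.
Step 26. [r9c8∈{4}] r9c8's peers cover all but 4. So r9c8=4.
Step 27. [r2c6∈{1}] nothing but 1 survives at r2c6 ⇒ r2c6=1.
Step 28. [r4c6∈{6}] r4c6 is down to just 6 ⇒ r4c6=6.
Step 29. [r8c8∈{9}] r8c8's peers cover all but 9, so r8c8=9.
Step 30. [r4c9∈{4}] only 4 remains possible at r4c9, so r4c9=4.
Step 31. [r2c9∈{8}] only 8 remains possible at r2c9 ⇒ r2c9=8.
Step 32. [r6c7∈{5}] r6c7's peers cover all but 5 ⇒ r6c7=5.
Step 33. [r4c2∈{2}] nothing but 2 survives at r4c2 ⇒ r4c2=2.
Step 34. [r3c3∈{6}] r3c3's peers cover all but 6. So r3c3=6.
Step 35. [r7c9∈{1}] r7c9's peers cover all but 1, so r7c9=1.
Step 36. [r3c7∈{9}] only 9 remains possible at r3c7, so r3c7=9.
Step 37. [r8c5∈{3}] r8c5 is down to just 3, so r8c5=3.
Step 38. [r4c5∈{5}] r4c5's peers cover all but 5. So r4c5=5.

Answer: 2 8 3 5 4 9 7 1 6 / 7 9 5 6 2 1 4 3 8 / 1 4 6 3 8 7 9 2 5 / 3 2 9 8 5 6 1 7 4 / 5 6 1 4 7 2 3 8 9 / 4 7 8 1 9 3 5 6 2 / 8 3 7 9 6 4 2 5 1 / 6 1 4 2 3 5 8 9 7 / 9 5 2 7 1 8 6 4 3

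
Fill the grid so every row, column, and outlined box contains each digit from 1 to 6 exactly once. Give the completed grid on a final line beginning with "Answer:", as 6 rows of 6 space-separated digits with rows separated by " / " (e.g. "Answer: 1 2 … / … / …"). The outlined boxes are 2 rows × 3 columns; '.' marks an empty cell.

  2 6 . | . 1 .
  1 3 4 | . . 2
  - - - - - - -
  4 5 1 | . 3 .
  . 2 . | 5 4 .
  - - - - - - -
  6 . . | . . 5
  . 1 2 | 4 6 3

Step 1. [r4c3∈{3,6}] 6 has one home in col 3: r4c3. So r4c3=6.
Step 2. [r3c4∈{2,6}] r3c4 is the only open cell in row 3 admitting 2. So r3c4=2.
Step 3. [r2c5∈{5}] r2c5 is down to just 5. So r2c5=5.
Step 4. [r6c1∈{5}] nothing but 5 survives at r6c1 ⇒ r6c1=5.
Step 5. [r2c4∈{6}] r2c4 is down to just 6, so r2c4=6.
Step 6. [r5c4∈{1}] r5c4 is down to just 1. So r5c4=1.
Step 7. [r5c3∈{3}] r5c3 is down to just 3, so r5c3=3.
Step 8. [r5c5∈{2}] r5c5 has the single candidate 2 ⇒ r5c5=2.
Step 9. [r3c6∈{6}] r3c6 has the single candidate 6, so r3c6=6.
Step 10. [r1c6∈{4}] r1c6 is down to just 4 ⇒ r1c6=4.
Step 11. [r1c3∈{5}] r1c3 has the single candidate 5, so r1c3=5.
Step 12. [r5c2∈{4}] only 4 remains possible at r5c2 ⇒ r5c2=4.
Step 13. [r4c1∈{3}] r4c1's peers cover all but 3 ⇒ r4c1=3.
Step 14. [r1c4∈{3}] nothing but 3 survives at r1c4. So r1c4=3.
Step 15. [r4c6∈{1}] r4c6's peers cover all but 1 ⇒ r4c6=1.

Answer: 2 6 5 3 1 4 / 1 3 4 6 5 2 / 4 5 1 2 3 6 / 3 2 6 5 4 1 / 6 4 3 1 2 5 / 5 1 2 4 6 3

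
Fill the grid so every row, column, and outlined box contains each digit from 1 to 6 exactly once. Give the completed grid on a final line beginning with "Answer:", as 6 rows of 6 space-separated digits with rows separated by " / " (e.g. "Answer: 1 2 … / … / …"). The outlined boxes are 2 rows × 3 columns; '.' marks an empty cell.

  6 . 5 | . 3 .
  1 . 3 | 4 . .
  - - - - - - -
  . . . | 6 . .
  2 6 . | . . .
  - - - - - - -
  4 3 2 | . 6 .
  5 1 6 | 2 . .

Step 1. [r4c4∈{1,3,5}] 3 has one home in col 4: r4c4 ⇒ r4c4=3.
Step 2. [r6c5∈{4}] r6c5 is down to just 4 ⇒ r6c5=4.
Step 3. [r3c2∈{4,5}] col 2 places 5 nowhere but r3c2 ⇒ r3c2=5.
Step 4. [r2c2∈{2}] r2c2 is down to just 2 ⇒ r2c2=2.
Step 5. [r3c5∈{1,2}] 2 has one home in col 5: r3c5 ⇒ r3c5=2.
Step 6. [r4c5∈{1,5}] r4c5 is the only open cell in col 5 admitting 1, so r4c5=1.
Step 7. [r4c6∈{4,5}] across row 4, 5 lands solely at r4c6 ⇒ r4c6=5.
Step 8. [r5c6∈{1}] only 1 remains possible at r5c6, so r5c6=1.
Step 9. [r4c3∈{4}] only 4 remains possible at r4c3, so r4c3=4.
Step 10. [r3c6∈{4}] only 4 remains possible at r3c6, so r3c6=4.
Step 11. [r1c2∈{4}] only 4 remains possible at r1c2 ⇒ r1c2=4.
Step 12. [r2c5∈{5}] r2c5 is down to just 5 ⇒ r2c5=5.
Step 13. [r1c6∈{2}] r1c6 is down to just 2. So r1c6=2.
Step 14. [r1c4∈{1}] r1c4's peers cover all but 1. So r1c4=1.
Step 15. [r6c6∈{3}] nothing but 3 survives at r6c6. So r6c6=3.
Step 16. [r2c6∈{6}] r2c6 is down to just 6 ⇒ r2c6=6.
Step 17. [r5c4∈{5}] r5c4 has the single candidate 5 ⇒ r5c4=5.
Step 18. [r3c1∈{3}] only 3 remains possible at r3c1, so r3c1=3.
Step 19. [r3c3∈{1}] only 1 remains possible at r3c3, so r3c3=1.

Answer: 6 4 5 1 3 2 / 1 2 3 4 5 6 / 3 5 1 6 2 4 / 2 6 4 3 1 5 / 4 3 2 5 6 1 / 5 1 6 2 4 3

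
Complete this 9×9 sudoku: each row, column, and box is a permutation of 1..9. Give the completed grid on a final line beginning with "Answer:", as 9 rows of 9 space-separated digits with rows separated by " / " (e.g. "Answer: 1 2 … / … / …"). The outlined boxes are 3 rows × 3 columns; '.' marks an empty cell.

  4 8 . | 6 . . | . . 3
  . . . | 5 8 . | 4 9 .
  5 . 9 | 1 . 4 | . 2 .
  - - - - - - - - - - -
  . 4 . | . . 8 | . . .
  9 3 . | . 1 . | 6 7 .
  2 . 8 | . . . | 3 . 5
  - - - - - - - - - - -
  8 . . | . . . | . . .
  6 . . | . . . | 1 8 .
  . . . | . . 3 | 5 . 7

Step 1. [r7c6∈{1,2,5,6,7,9}] r7c6 is the only open cell in col 6 admitting 1. So r7c6=1.
Step 2. [r8c3∈{2,3,4,5,7}] across row 8, 3 lands solely at r8c3 ⇒ r8c3=3.
Step 3. [r6c6∈{6,7,9}] across col 6, 6 lands solely at r6c6, so r6c6=6.
Step 4. [r4c8∈{1}] r4c8 has the single candidate 1, so r4c8=1.
Step 5. [r1c3∈{1,2,7}] r1c3 is the only open cell in row 1 admitting 1, so r1c3=1.
Step 6. [r6c8∈{4}] only 4 remains possible at r6c8, so r6c8=4.
Step 7. [r4c1∈{7}] r4c1's peers cover all but 7. So r4c1=7.
Step 8. [r5c4∈{2,4}] in row 5, 4 fits only at r5c4 ⇒ r5c4=4.
Step 9. [r1c7∈{7}] r1c7's peers cover all but 7, so r1c7=7.
Step 10. [r5c3∈{5}] r5c3's peers cover all but 5. So r5c3=5.
Step 11. [r8c6∈{2,5,7,9}] in col 6, 5 fits only at r8c6 ⇒ r8c6=5.
Step 12. [r5c6∈{2}] only 2 remains possible at r5c6, so r5c6=2.
Step 13. [r1c5∈{2,9}] across row 1, 2 lands solely at r1c5. So r1c5=2.
Step 14. [r9c8∈{6}] nothing but 6 survives at r9c8, so r9c8=6.
Step 15. [r7c5∈{4,6,7,9}] row 7 places 6 nowhere but r7c5 ⇒ r7c5=6.
Step 16. [r7c2∈{2,5,7,9}] r7c2 is the only open cell in row 7 admitting 5 ⇒ r7c2=5.
Step 17. [r2c6∈{7}] r2c6 has the single candidate 7 ⇒ r2c6=7.
Step 18. [r7c3∈{2,4,7}] 7 has one home in col 3: r7c3. So r7c3=7.
Step 19. [r7c9∈{2,4,9}] across row 7, 4 lands solely at r7c9. So r7c9=4.
Step 20. [r8c5∈{4,7,9}] across row 8, 4 lands solely at r8c5 ⇒ r8c5=4.
Step 21. [r9c5∈{9}] r9c5's peers cover all but 9, so r9c5=9.
Step 22. [r7c7∈{2,9}] row 7 places 9 nowhere but r7c7. So r7c7=9.
Step 23. [r8c9∈{2}] r8c9 is down to just 2, so r8c9=2.
Step 24. [r4c4∈{3,9}] col 4 places 3 nowhere but r4c4 ⇒ r4c4=3.
Step 25. [r9c3∈{2,4}] row 9 places 4 nowhere but r9c3 ⇒ r9c3=4.
Step 26. [r9c2∈{1,2}] r9c2 is the only open cell in box 7 admitting 2 ⇒ r9c2=2.
Step 27. [r2c2∈{6}] nothing but 6 survives at r2c2 ⇒ r2c2=6.
Step 28. [r3c9∈{6,8}] r3c9 is the only open cell in row 3 admitting 6, so r3c9=6.
Step 29. [r8c4∈{7}] nothing but 7 survives at r8c4 ⇒ r8c4=7.
Step 30. [r7c8∈{3}] nothing but 3 survives at r7c8, so r7c8=3.
Step 31. [r6c4∈{9}] r6c4 has the single candidate 9, so r6c4=9.
Step 32. [r1c8∈{5}] only 5 remains possible at r1c8 ⇒ r1c8=5.
Step 33. [r6c5∈{7}] r6c5 has the single candidate 7. So r6c5=7.
Step 34. [r4c3∈{6}] r4c3 has the single candidate 6 ⇒ r4c3=6.
Step 35. [r3c2∈{7}] r3c2 has the single candidate 7. So r3c2=7.
Step 36. [r1c6∈{9}] nothing but 9 survives at r1c6 ⇒ r1c6=9.
Step 37. [r2c1∈{3}] r2c1 is down to just 3. So r2c1=3.
Step 38. [r9c4∈{8}] r9c4 has the single candidate 8 ⇒ r9c4=8.
Step 39. [r3c5∈{3}] only 3 remains possible at r3c5 ⇒ r3c5=3.
Step 40. [r7c4∈{2}] r7c4's peers cover all but 2, so r7c4=2.
Step 41. [r2c9∈{1}] r2c9 is down to just 1 ⇒ r2c9=1.
Step 42. [r2c3∈{2}] r2c3 has the single candidate 2 ⇒ r2c3=2.
Step 43. [r4c7∈{2}] r4c7 has the single candidate 2 ⇒ r4c7=2.
Step 44. [r6c2∈{1}] nothing but 1 survives at r6c2. So r6c2=1.
Step 45. [r4c9∈{9}] r4c9's peers cover all but 9, so r4c9=9.
Step 46. [r4c5∈{5}] r4c5 is down to just 5. So r4c5=5.
Step 47. [r8c2∈{9}] only 9 remains possible at r8c2 ⇒ r8c2=9.
Step 48. [r3c7∈{8}] r3c7's peers cover all but 8. So r3c7=8.
Step 49. [r9c1∈{1}] r9c1 has the single candidate 1, so r9c1=1.
Step 50. [r5c9∈{8}] r5c9 has the single candidate 8 ⇒ r5c9=8.

Answer: 4 8 1 6 2 9 7 5 3 / 3 6 2 5 8 7 4 9 1 / 5 7 9 1 3 4 8 2 6 / 7 4 6 3 5 8 2 1 9 / 9 3 5 4 1 2 6 7 8 / 2 1 8 9 7 6 3 4 5 / 8 5 7 2 6 1 9 3 4 / 6 9 3 7 4 5 1 8 2 / 1 2 4 8 9 3 5 6 7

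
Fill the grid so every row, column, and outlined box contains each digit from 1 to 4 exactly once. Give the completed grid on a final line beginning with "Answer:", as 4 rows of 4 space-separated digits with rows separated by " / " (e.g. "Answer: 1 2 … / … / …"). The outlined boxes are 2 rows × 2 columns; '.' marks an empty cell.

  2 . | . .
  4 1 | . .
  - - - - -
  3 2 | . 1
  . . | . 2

Step 1. [r4c3∈{3,4}] r4c3 is the only open cell in row 4 admitting 3 ⇒ r4c3=3.
Step 2. [r1c4∈{3,4}] 4 has one home in col 4: r1c4 ⇒ r1c4=4.
Step 3. [r4c1∈{1}] nothing but 1 survives at r4c1 ⇒ r4c1=1.
Step 4. [r1c2∈{3}] r1c2 is down to just 3. So r1c2=3.
Step 5. [r4c2∈{4}] r4c2's peers cover all but 4, so r4c2=4.
Step 6. [r2c4∈{3}] r2c4's peers cover all but 3. So r2c4=3.
Step 7. [r2c3∈{2}] nothing but 2 survives at r2c3, so r2c3=2.
Step 8. [r1c3∈{1}] only 1 remains possible at r1c3 ⇒ r1c3=1.
Step 9. [r3c3∈{4}] nothing but 4 survives at r3c3 ⇒ r3c3=4.

Answer: 2 3 1 4 / 4 1 2 3 / 3 2 4 1 / 1 4 3 2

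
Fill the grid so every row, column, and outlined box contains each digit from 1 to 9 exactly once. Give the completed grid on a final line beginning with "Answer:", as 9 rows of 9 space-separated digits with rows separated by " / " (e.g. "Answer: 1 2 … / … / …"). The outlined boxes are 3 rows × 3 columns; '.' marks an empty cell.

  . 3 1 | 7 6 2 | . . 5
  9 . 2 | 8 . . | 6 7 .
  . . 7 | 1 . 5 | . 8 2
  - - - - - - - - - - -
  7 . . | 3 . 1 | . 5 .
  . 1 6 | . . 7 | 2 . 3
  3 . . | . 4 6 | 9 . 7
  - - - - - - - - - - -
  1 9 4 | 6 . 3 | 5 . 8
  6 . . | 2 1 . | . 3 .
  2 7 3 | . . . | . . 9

Step 1. [r1c7∈{4}] r1c7 is down to just 4. So r1c7=4.
Step 2. [r5c1∈{4,5,8}] r5c1 is the only open cell in col 1 admitting 5, so r5c1=5.
Step 3. [r4c2∈{2,4,8}] in box 4, 4 fits only at r4c2 ⇒ r4c2=4.
Step 4. [r9c4∈{4,5}] in col 4, 4 fits only at r9c4. So r9c4=4.
Step 5. [r3c5∈{3,9}] across row 3, 9 lands solely at r3c5. So r3c5=9.
Step 6. [r6c3∈{8}] r6c3's peers cover all but 8. So r6c3=8.
Step 7. [r8c2∈{5,8}] 8 has one home in col 2: r8c2 ⇒ r8c2=8.
Step 8. [r5c5∈{8}] r5c5 has the single candidate 8, so r5c5=8.
Step 9. [r6c8∈{1}] nothing but 1 survives at r6c8, so r6c8=1.
Step 10. [r8c6∈{9}] r8c6's peers cover all but 9. So r8c6=9.
Step 11. [r2c9∈{1}] only 1 remains possible at r2c9, so r2c9=1.
Step 12. [r1c1∈{8}] r1c1 is down to just 8 ⇒ r1c1=8.
Step 13. [r4c7∈{8}] r4c7's peers cover all but 8, so r4c7=8.
Step 14. [r6c4∈{5}] only 5 remains possible at r6c4, so r6c4=5.
Step 15. [r9c7∈{1}] nothing but 1 survives at r9c7, so r9c7=1.
Step 16. [r2c6∈{4}] nothing but 4 survives at r2c6, so r2c6=4.
Step 17. [r3c7∈{3}] r3c7 has the single candidate 3. So r3c7=3.
Step 18. [r3c2∈{6}] nothing but 6 survives at r3c2, so r3c2=6.
Step 19. [r7c5∈{7}] only 7 remains possible at r7c5. So r7c5=7.
Step 20. [r1c8∈{9}] only 9 remains possible at r1c8, so r1c8=9.
Step 21. [r4c9∈{6}] r4c9 is down to just 6, so r4c9=6.
Step 22. [r3c1∈{4}] nothing but 4 survives at r3c1. So r3c1=4.
Step 23. [r2c2∈{5}] nothing but 5 survives at r2c2 ⇒ r2c2=5.
Step 24. [r9c5∈{5}] nothing but 5 survives at r9c5 ⇒ r9c5=5.
Step 25. [r4c3∈{9}] r4c3 is down to just 9 ⇒ r4c3=9.
Step 26. [r5c8∈{4}] nothing but 4 survives at r5c8 ⇒ r5c8=4.
Step 27. [r8c3∈{5}] only 5 remains possible at r8c3 ⇒ r8c3=5.
Step 28. [r8c9∈{4}] only 4 remains possible at r8c9. So r8c9=4.
Step 29. [r5c4∈{9}] r5c4's peers cover all but 9 ⇒ r5c4=9.
Step 30. [r2c5∈{3}] r2c5 is down to just 3 ⇒ r2c5=3.
Step 31. [r9c8∈{6}] r9c8 has the single candidate 6 ⇒ r9c8=6.
Step 32. [r4c5∈{2}] only 2 remains possible at r4c5, so r4c5=2.
Step 33. [r6c2∈{2}] nothing but 2 survives at r6c2, so r6c2=2.
Step 34. [r7c8∈{2}] only 2 remains possible at r7c8, so r7c8=2.
Step 35. [r9c6∈{8}] r9c6 is down to just 8. So r9c6=8.
Step 36. [r8c7∈{7}] only 7 remains possible at r8c7, so r8c7=7.

Answer: 8 3 1 7 6 2 4 9 5 / 9 5 2 8 3 4 6 7 1 / 4 6 7 1 9 5 3 8 2 / 7 4 9 3 2 1 8 5 6 / 5 1 6 9 8 7 2 4 3 / 3 2 8 5 4 6 9 1 7 / 1 9 4 6 7 3 5 2 8 / 6 8 5 2 1 9 7 3 4 / 2 7 3 4 5 8 1 6 9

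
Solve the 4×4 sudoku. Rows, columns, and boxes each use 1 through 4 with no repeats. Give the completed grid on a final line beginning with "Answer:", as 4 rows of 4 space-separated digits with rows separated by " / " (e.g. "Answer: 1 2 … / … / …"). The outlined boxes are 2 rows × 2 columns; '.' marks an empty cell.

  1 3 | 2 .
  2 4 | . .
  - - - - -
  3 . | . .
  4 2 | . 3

Step 1. [r4c3∈{1}] r4c3 is down to just 1, so r4c3=1.
Step 2. [r3c4∈{2,4}] in row 3, 2 fits only at r3c4, so r3c4=2.
Step 3. [r1c4∈{4}] r1c4 is down to just 4 ⇒ r1c4=4.
Step 4. [r3c2∈{1}] r3c2 has the single candidate 1, so r3c2=1.
Step 5. [r2c4∈{1}] r2c4 has the single candidate 1 ⇒ r2c4=1.
Step 6. [r3c3∈{4}] r3c3 has the single candidate 4 ⇒ r3c3=4.
Step 7. [r2c3∈{3}] r2c3's peers cover all but 3. So r2c3=3.

Answer: 1 3 2 4 / 2 4 3 1 / 3 1 4 2 / 4 2 1 3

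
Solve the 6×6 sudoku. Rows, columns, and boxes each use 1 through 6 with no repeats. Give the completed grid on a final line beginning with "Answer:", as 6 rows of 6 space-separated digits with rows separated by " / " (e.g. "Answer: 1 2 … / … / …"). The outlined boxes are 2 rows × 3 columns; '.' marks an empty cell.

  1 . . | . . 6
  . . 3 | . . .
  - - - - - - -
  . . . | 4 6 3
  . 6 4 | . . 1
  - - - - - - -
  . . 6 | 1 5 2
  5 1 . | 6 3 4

Step 1. [r3c1∈{2}] nothing but 2 survives at r3c1. So r3c1=2.
Step 2. [r2c6∈{5}] nothing but 5 survives at r2c6 ⇒ r2c6=5.
Step 3. [r2c4∈{2}] r2c4 has the single candidate 2. So r2c4=2.
Step 4. [r2c2∈{4}] only 4 remains possible at r2c2, so r2c2=4.
Step 5. [r3c2∈{5}] r3c2 is down to just 5. So r3c2=5.
Step 6. [r5c2∈{3}] r5c2's peers cover all but 3 ⇒ r5c2=3.
Step 7. [r1c3∈{2,5}] across row 1, 5 lands solely at r1c3, so r1c3=5.
Step 8. [r1c2∈{2}] nothing but 2 survives at r1c2. So r1c2=2.
Step 9. [r5c1∈{4}] r5c1 has the single candidate 4, so r5c1=4.
Step 10. [r4c1∈{3}] nothing but 3 survives at r4c1, so r4c1=3.
Step 11. [r4c4∈{5}] r4c4 has the single candidate 5. So r4c4=5.
Step 12. [r1c4∈{3}] r1c4 is down to just 3, so r1c4=3.
Step 13. [r3c3∈{1}] r3c3 is down to just 1, so r3c3=1.
Step 14. [r6c3∈{2}] r6c3's peers cover all but 2. So r6c3=2.
Step 15. [r2c5∈{1}] r2c5's peers cover all but 1. So r2c5=1.
Step 16. [r4c5∈{2}] r4c5 is down to just 2, so r4c5=2.
Step 17. [r2c1∈{6}] nothing but 6 survives at r2c1 ⇒ r2c1=6.
Step 18. [r1c5∈{4}] only 4 remains possible at r1c5. So r1c5=4.

Answer: 1 2 5 3 4 6 / 6 4 3 2 1 5 / 2 5 1 4 6 3 / 3 6 4 5 2 1 / 4 3 6 1 5 2 / 5 1 2 6 3 4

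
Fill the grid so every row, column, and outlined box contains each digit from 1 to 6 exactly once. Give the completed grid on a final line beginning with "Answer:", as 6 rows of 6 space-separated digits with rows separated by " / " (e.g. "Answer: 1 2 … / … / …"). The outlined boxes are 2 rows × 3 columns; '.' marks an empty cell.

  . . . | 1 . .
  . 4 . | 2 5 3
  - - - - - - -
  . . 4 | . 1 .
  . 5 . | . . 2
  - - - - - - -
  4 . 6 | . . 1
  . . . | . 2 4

Step 1. [r2c1∈{1,6}] across row 2, 6 lands solely at r2c1 ⇒ r2c1=6.
Step 2. [r3c2∈{2,3,6}] r3c2 is the only open cell in col 2 admitting 6. So r3c2=6.
Step 3. [r5c5∈{3}] r5c5's peers cover all but 3 ⇒ r5c5=3.
Step 4. [r1c3∈{2,3,5}] in col 3, 2 fits only at r1c3. So r1c3=2.
Step 5. [r6c3∈{1,3,5}] 5 has one home in col 3: r6c3. So r6c3=5.
Step 6. [r4c3∈{1,3}] r4c3 is the only open cell in col 3 admitting 3 ⇒ r4c3=3.
Step 7. [r1c5∈{4,6}] row 1 places 4 nowhere but r1c5, so r1c5=4.
Step 8. [r1c2∈{3}] r1c2 is down to just 3. So r1c2=3.
Step 9. [r3c4∈{3,5}] row 3 places 3 nowhere but r3c4 ⇒ r3c4=3.
Step 10. [r6c1∈{1,3}] 3 has one home in row 6: r6c1 ⇒ r6c1=3.
Step 11. [r4c4∈{4,6}] r4c4 is the only open cell in row 4 admitting 4. So r4c4=4.
Step 12. [r6c2∈{1}] r6c2 has the single candidate 1 ⇒ r6c2=1.
Step 13. [r1c1∈{5}] r1c1 has the single candidate 5, so r1c1=5.
Step 14. [r4c1∈{1}] r4c1 has the single candidate 1. So r4c1=1.
Step 15. [r6c4∈{6}] r6c4 has the single candidate 6 ⇒ r6c4=6.
Step 16. [r4c5∈{6}] nothing but 6 survives at r4c5, so r4c5=6.
Step 17. [r5c4∈{5}] r5c4 is down to just 5, so r5c4=5.
Step 18. [r2c3∈{1}] r2c3 has the single candidate 1. So r2c3=1.
Step 19. [r3c1∈{2}] nothing but 2 survives at r3c1. So r3c1=2.
Step 20. [r5c2∈{2}] nothing but 2 survives at r5c2 ⇒ r5c2=2.
Step 21. [r1c6∈{6}] r1c6 is down to just 6. So r1c6=6.
Step 22. [r3c6∈{5}] r3c6 is down to just 5 ⇒ r3c6=5.

Answer: 5 3 2 1 4 6 / 6 4 1 2 5 3 / 2 6 4 3 1 5 / 1 5 3 4 6 2 / 4 2 6 5 3 1 / 3 1 5 6 2 4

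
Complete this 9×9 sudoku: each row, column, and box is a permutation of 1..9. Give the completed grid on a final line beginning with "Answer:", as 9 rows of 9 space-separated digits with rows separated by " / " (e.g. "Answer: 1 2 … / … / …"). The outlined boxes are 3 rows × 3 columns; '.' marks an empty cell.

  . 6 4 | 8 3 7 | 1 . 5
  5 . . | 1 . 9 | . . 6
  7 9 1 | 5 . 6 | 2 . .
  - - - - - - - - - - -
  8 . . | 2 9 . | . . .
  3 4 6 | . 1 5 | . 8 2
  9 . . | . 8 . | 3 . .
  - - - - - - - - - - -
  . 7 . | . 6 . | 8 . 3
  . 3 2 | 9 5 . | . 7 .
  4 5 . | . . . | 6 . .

Step 1. [r7c8∈{1,2,4,5,9}] in row 7, 5 fits only at r7c8 ⇒ r7c8=5.
Step 2. [r6c6∈{4}] nothing but 4 survives at r6c6, so r6c6=4.
Step 3. [r9c8∈{1,2,9}] 2 has one home in col 8: r9c8, so r9c8=2.
Step 4. [r4c7∈{4,5,7}] 5 has one home in col 7: r4c7. So r4c7=5.
Step 5. [r9c3∈{8,9}] across box 7, 8 lands solely at r9c3 ⇒ r9c3=8.
Step 6. [r4c8∈{1,4,6}] in row 4, 6 fits only at r4c8 ⇒ r4c8=6.
Step 7. [r4c9∈{1,4,7}] 4 has one home in row 4: r4c9 ⇒ r4c9=4.
Step 8. [r8c9∈{1}] r8c9 has the single candidate 1. So r8c9=1.
Step 9. [r5c4∈{7}] r5c4 is down to just 7, so r5c4=7.
Step 10. [r3c5∈{4}] r3c5 has the single candidate 4 ⇒ r3c5=4.
Step 11. [r6c2∈{1,2}] across row 6, 2 lands solely at r6c2, so r6c2=2.
Step 12. [r2c8∈{3,4}] across col 8, 4 lands solely at r2c8. So r2c8=4.
Step 13. [r9c6∈{1,3}] 1 has one home in row 9: r9c6 ⇒ r9c6=1.
Step 14. [r6c9∈{7}] r6c9 is down to just 7, so r6c9=7.
Step 15. [r4c6∈{3}] r4c6 has the single candidate 3. So r4c6=3.
Step 16. [r1c8∈{9}] nothing but 9 survives at r1c8. So r1c8=9.
Step 17. [r4c3∈{7}] r4c3 is down to just 7. So r4c3=7.
Step 18. [r7c4∈{4}] r7c4 has the single candidate 4. So r7c4=4.
Step 19. [r6c3∈{5}] only 5 remains possible at r6c3 ⇒ r6c3=5.
Step 20. [r7c3∈{9}] r7c3 is down to just 9 ⇒ r7c3=9.
Step 21. [r7c1∈{1}] r7c1's peers cover all but 1. So r7c1=1.
Step 22. [r9c4∈{3}] only 3 remains possible at r9c4 ⇒ r9c4=3.
Step 23. [r6c4∈{6}] nothing but 6 survives at r6c4, so r6c4=6.
Step 24. [r3c9∈{8}] r3c9 has the single candidate 8, so r3c9=8.
Step 25. [r8c6∈{8}] r8c6 is down to just 8 ⇒ r8c6=8.
Step 26. [r7c6∈{2}] only 2 remains possible at r7c6 ⇒ r7c6=2.
Step 27. [r6c8∈{1}] r6c8's peers cover all but 1 ⇒ r6c8=1.
Step 28. [r8c1∈{6}] nothing but 6 survives at r8c1, so r8c1=6.
Step 29. [r5c7∈{9}] r5c7's peers cover all but 9 ⇒ r5c7=9.
Step 30. [r1c1∈{2}] r1c1's peers cover all but 2, so r1c1=2.
Step 31. [r3c8∈{3}] r3c8 has the single candidate 3 ⇒ r3c8=3.
Step 32. [r8c7∈{4}] r8c7 is down to just 4, so r8c7=4.
Step 33. [r2c3∈{3}] nothing but 3 survives at r2c3. So r2c3=3.
Step 34. [r9c9∈{9}] nothing but 9 survives at r9c9. So r9c9=9.
Step 35. [r2c7∈{7}] only 7 remains possible at r2c7, so r2c7=7.
Step 36. [r2c2∈{8}] only 8 remains possible at r2c2, so r2c2=8.
Step 37. [r9c5∈{7}] r9c5's peers cover all but 7 ⇒ r9c5=7.
Step 38. [r2c5∈{2}] r2c5's peers cover all but 2 ⇒ r2c5=2.
Step 39. [r4c2∈{1}] r4c2 is down to just 1. So r4c2=1.

Answer: 2 6 4 8 3 7 1 9 5 / 5 8 3 1 2 9 7 4 6 / 7 9 1 5 4 6 2 3 8 / 8 1 7 2 9 3 5 6 4 / 3 4 6 7 1 5 9 8 2 / 9 2 5 6 8 4 3 1 7 / 1 7 9 4 6 2 8 5 3 / 6 3 2 9 5 8 4 7 1 / 4 5 8 3 7 1 6 2 9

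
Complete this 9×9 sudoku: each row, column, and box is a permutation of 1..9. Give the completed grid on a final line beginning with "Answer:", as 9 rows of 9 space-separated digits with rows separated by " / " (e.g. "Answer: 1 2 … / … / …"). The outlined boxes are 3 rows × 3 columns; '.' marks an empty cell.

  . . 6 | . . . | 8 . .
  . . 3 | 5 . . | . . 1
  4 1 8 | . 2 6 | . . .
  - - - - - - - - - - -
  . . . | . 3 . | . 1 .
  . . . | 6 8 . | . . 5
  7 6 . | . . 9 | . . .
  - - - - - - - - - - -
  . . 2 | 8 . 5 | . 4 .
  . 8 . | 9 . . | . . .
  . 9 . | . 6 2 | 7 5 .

Step 1. [r8c3∈{1,4,5,7}] col 3 places 7 nowhere but r8c3 ⇒ r8c3=7.
Step 2. [r7c2∈{3}] r7c2's peers cover all but 3. So r7c2=3.
Step 3. [r5c1∈{1,2,3,9}] 3 has one home in col 1: r5c1. So r5c1=3.
Step 4. [r9c3∈{1,4}] in box 7, 4 fits only at r9c3 ⇒ r9c3=4.
Step 5. [r8c1∈{1,5,6}] row 8 places 5 nowhere but r8c1, so r8c1=5.
Step 6. [r6c8∈{2,3,8}] r6c8 is the only open cell in col 8 admitting 8, so r6c8=8.
Step 7. [r6c5∈{1,4,5}] across col 5, 5 lands solely at r6c5 ⇒ r6c5=5.
Step 8. [r7c5∈{1,7}] in row 7, 7 fits only at r7c5, so r7c5=7.
Step 9. [r1c2∈{2,5,7}] row 1 places 5 nowhere but r1c2. So r1c2=5.
Step 10. [r2c2∈{2,7}] 7 has one home in col 2: r2c2, so r2c2=7.
Step 11. [r7c1∈{1,6}] col 1 places 6 nowhere but r7c1. So r7c1=6.
Step 12. [r7c9∈{9}] r7c9 is down to just 9 ⇒ r7c9=9.
Step 13. [r6c3∈{1}] nothing but 1 survives at r6c3. So r6c3=1.
Step 14. [r5c3∈{9}] r5c3's peers cover all but 9. So r5c3=9.
Step 15. [r4c7∈{2,4,6,9}] row 4 places 9 nowhere but r4c7. So r4c7=9.
Step 16. [r5c6∈{1,4,7}] r5c6 is the only open cell in row 5 admitting 1 ⇒ r5c6=1.
Step 17. [r3c8∈{3,7,9}] row 3 places 9 nowhere but r3c8 ⇒ r3c8=9.
Step 18. [r4c9∈{2,4,6,7}] across row 4, 6 lands solely at r4c9 ⇒ r4c9=6.
Step 19. [r5c8∈{2,7}] row 5 places 7 nowhere but r5c8 ⇒ r5c8=7.
Step 20. [r9c9∈{3,8}] row 9 places 8 nowhere but r9c9. So r9c9=8.
Step 21. [r9c4∈{1,3}] 3 has one home in row 9: r9c4, so r9c4=3.
Step 22. [r1c6∈{3,4,7}] in col 6, 3 fits only at r1c6, so r1c6=3.
Step 23. [r1c8∈{2}] nothing but 2 survives at r1c8. So r1c8=2.
Step 24. [r8c6∈{4}] r8c6 has the single candidate 4. So r8c6=4.
Step 25. [r8c8∈{3,6}] col 8 places 3 nowhere but r8c8. So r8c8=3.
Step 26. [r3c4∈{7}] r3c4 has the single candidate 7. So r3c4=7.
Step 27. [r8c7∈{1,2,6}] r8c7 is the only open cell in row 8 admitting 6, so r8c7=6.
Step 28. [r2c7∈{4}] only 4 remains possible at r2c7, so r2c7=4.
Step 29. [r1c5∈{1,4,9}] r1c5 is the only open cell in col 5 admitting 4, so r1c5=4.
Step 30. [r6c9∈{2,3,4}] 4 has one home in col 9: r6c9. So r6c9=4.
Step 31. [r6c7∈{2,3}] r6c7 is the only open cell in row 6 admitting 3, so r6c7=3.
Step 32. [r5c2∈{2,4}] in row 5, 4 fits only at r5c2. So r5c2=4.
Step 33. [r4c2∈{2}] r4c2 has the single candidate 2, so r4c2=2.
Step 34. [r2c1∈{2,9}] in row 2, 2 fits only at r2c1, so r2c1=2.
Step 35. [r3c9∈{3}] r3c9's peers cover all but 3 ⇒ r3c9=3.
Step 36. [r7c7∈{1}] nothing but 1 survives at r7c7, so r7c7=1.
Step 37. [r5c7∈{2}] r5c7 is down to just 2, so r5c7=2.
Step 38. [r1c1∈{9}] r1c1 has the single candidate 9. So r1c1=9.
Step 39. [r4c6∈{7}] r4c6 has the single candidate 7. So r4c6=7.
Step 40. [r2c8∈{6}] r2c8 is down to just 6 ⇒ r2c8=6.
Step 41. [r8c9∈{2}] only 2 remains possible at r8c9. So r8c9=2.
Step 42. [r9c1∈{1}] r9c1 is down to just 1 ⇒ r9c1=1.
Step 43. [r1c4∈{1}] r1c4's peers cover all but 1, so r1c4=1.
Step 44. [r4c1∈{8}] nothing but 8 survives at r4c1. So r4c1=8.
Step 45. [r2c5∈{9}] nothing but 9 survives at r2c5. So r2c5=9.
Step 46. [r8c5∈{1}] r8c5 has the single candidate 1 ⇒ r8c5=1.
Step 47. [r4c4∈{4}] nothing but 4 survives at r4c4, so r4c4=4.
Step 48. [r4c3∈{5}] nothing but 5 survives at r4c3 ⇒ r4c3=5.
Step 49. [r2c6∈{8}] only 8 remains possible at r2c6, so r2c6=8.
Step 50. [r6c4∈{2}] r6c4 has the single candidate 2, so r6c4=2.
Step 51. [r3c7∈{5}] r3c7's peers cover all but 5. So r3c7=5.
Step 52. [r1c9∈{7}] nothing but 7 survives at r1c9 ⇒ r1c9=7.

Answer: 9 5 6 1 4 3 8 2 7 / 2 7 3 5 9 8 4 6 1 / 4 1 8 7 2 6 5 9 3 / 8 2 5 4 3 7 9 1 6 / 3 4 9 6 8 1 2 7 5 / 7 6 1 2 5 9 3 8 4 / 6 3 2 8 7 5 1 4 9 / 5 8 7 9 1 4 6 3 2 / 1 9 4 3 6 2 7 5 8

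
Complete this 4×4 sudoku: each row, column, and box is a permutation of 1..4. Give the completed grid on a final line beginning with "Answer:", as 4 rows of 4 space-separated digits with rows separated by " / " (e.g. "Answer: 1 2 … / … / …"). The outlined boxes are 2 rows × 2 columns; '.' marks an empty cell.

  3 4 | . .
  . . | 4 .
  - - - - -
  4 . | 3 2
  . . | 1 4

Step 1. [r2c1∈{1,2}] across col 1, 1 lands solely at r2c1 ⇒ r2c1=1.
Step 2. [r2c2∈{2}] r2c2 has the single candidate 2, so r2c2=2.
Step 3. [r4c2∈{3}] r4c2 is down to just 3, so r4c2=3.
Step 4. [r4c1∈{2}] r4c1 is down to just 2 ⇒ r4c1=2.
Step 5. [r3c2∈{1}] r3c2 is down to just 1, so r3c2=1.
Step 6. [r1c3∈{2}] r1c3's peers cover all but 2, so r1c3=2.
Step 7. [r1c4∈{1}] only 1 remains possible at r1c4, so r1c4=1.
Step 8. [r2c4∈{3}] r2c4's peers cover all but 3, so r2c4=3.

Answer: 3 4 2 1 / 1 2 4 3 / 4 1 3 2 / 2 3 1 4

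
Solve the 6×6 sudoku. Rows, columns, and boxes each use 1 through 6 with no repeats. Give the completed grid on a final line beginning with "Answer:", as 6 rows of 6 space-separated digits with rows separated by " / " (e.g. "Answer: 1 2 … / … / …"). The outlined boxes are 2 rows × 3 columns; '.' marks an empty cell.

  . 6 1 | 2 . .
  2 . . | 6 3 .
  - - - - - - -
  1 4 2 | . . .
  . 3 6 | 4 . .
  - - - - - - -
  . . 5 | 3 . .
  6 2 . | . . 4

Step 1. [r3c4∈{5}] nothing but 5 survives at r3c4, so r3c4=5.
Step 2. [r1c6∈{5}] r1c6 is down to just 5. So r1c6=5.
Step 3. [r6c4∈{1}] r6c4's peers cover all but 1, so r6c4=1.
Step 4. [r4c5∈{1,2}] col 5 places 1 nowhere but r4c5, so r4c5=1.
Step 5. [r3c5∈{6}] r3c5 has the single candidate 6. So r3c5=6.
Step 6. [r2c3∈{4}] only 4 remains possible at r2c3 ⇒ r2c3=4.
Step 7. [r4c6∈{2}] r4c6 is down to just 2. So r4c6=2.
Step 8. [r5c6∈{6}] r5c6 is down to just 6 ⇒ r5c6=6.
Step 9. [r2c2∈{5}] r2c2 has the single candidate 5, so r2c2=5.
Step 10. [r6c5∈{5}] r6c5 is down to just 5 ⇒ r6c5=5.
Step 11. [r1c5∈{4}] only 4 remains possible at r1c5 ⇒ r1c5=4.
Step 12. [r5c2∈{1}] r5c2's peers cover all but 1. So r5c2=1.
Step 13. [r3c6∈{3}] r3c6 has the single candidate 3, so r3c6=3.
Step 14. [r4c1∈{5}] r4c1's peers cover all but 5. So r4c1=5.
Step 15. [r2c6∈{1}] nothing but 1 survives at r2c6 ⇒ r2c6=1.
Step 16. [r5c5∈{2}] r5c5 has the single candidate 2 ⇒ r5c5=2.
Step 17. [r5c1∈{4}] r5c1 has the single candidate 4. So r5c1=4.
Step 18. [r6c3∈{3}] r6c3's peers cover all but 3. So r6c3=3.
Step 19. [r1c1∈{3}] nothing but 3 survives at r1c1 ⇒ r1c1=3.

Answer: 3 6 1 2 4 5 / 2 5 4 6 3 1 / 1 4 2 5 6 3 / 5 3 6 4 1 2 / 4 1 5 3 2 6 / 6 2 3 1 5 4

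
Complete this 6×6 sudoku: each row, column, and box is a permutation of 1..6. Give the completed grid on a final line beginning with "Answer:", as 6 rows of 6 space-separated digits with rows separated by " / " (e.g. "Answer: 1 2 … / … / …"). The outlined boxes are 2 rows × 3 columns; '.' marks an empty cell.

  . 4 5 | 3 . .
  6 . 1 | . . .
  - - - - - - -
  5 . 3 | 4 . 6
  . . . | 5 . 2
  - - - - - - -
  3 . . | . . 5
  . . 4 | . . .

Step 1. [r5c3∈{2,6}] across col 3, 2 lands solely at r5c3, so r5c3=2.
Step 2. [r6c1∈{1}] r6c1 has the single candidate 1 ⇒ r6c1=1.
Step 3. [r2c4∈{2}] r2c4's peers cover all but 2. So r2c4=2.
Step 4. [r3c5∈{1}] r3c5 has the single candidate 1, so r3c5=1.
Step 5. [r6c4∈{6}] r6c4 has the single candidate 6. So r6c4=6.
Step 6. [r2c5∈{4,5}] across row 2, 5 lands solely at r2c5. So r2c5=5.
Step 7. [r6c5∈{2,3}] across row 6, 2 lands solely at r6c5. So r6c5=2.
Step 8. [r4c2∈{1,6}] r4c2 is the only open cell in row 4 admitting 1, so r4c2=1.
Step 9. [r6c2∈{5}] r6c2 is down to just 5, so r6c2=5.
Step 10. [r4c5∈{3}] r4c5's peers cover all but 3 ⇒ r4c5=3.
Step 11. [r5c4∈{1}] r5c4's peers cover all but 1 ⇒ r5c4=1.
Step 12. [r2c2∈{3}] r2c2 has the single candidate 3 ⇒ r2c2=3.
Step 13. [r2c6∈{4}] r2c6 is down to just 4. So r2c6=4.
Step 14. [r5c5∈{4}] r5c5 has the single candidate 4. So r5c5=4.
Step 15. [r3c2∈{2}] only 2 remains possible at r3c2 ⇒ r3c2=2.
Step 16. [r6c6∈{3}] r6c6 has the single candidate 3 ⇒ r6c6=3.
Step 17. [r4c3∈{6}] r4c3 is down to just 6 ⇒ r4c3=6.
Step 18. [r4c1∈{4}] nothing but 4 survives at r4c1. So r4c1=4.
Step 19. [r1c6∈{1}] only 1 remains possible at r1c6 ⇒ r1c6=1.
Step 20. [r5c2∈{6}] r5c2 has the single candidate 6. So r5c2=6.
Step 21. [r1c1∈{2}] r1c1's peers cover all but 2 ⇒ r1c1=2.
Step 22. [r1c5∈{6}] only 6 remains possible at r1c5 ⇒ r1c5=6.

Answer: 2 4 5 3 6 1 / 6 3 1 2 5 4 / 5 2 3 4 1 6 / 4 1 6 5 3 2 / 3 6 2 1 4 5 / 1 5 4 6 2 3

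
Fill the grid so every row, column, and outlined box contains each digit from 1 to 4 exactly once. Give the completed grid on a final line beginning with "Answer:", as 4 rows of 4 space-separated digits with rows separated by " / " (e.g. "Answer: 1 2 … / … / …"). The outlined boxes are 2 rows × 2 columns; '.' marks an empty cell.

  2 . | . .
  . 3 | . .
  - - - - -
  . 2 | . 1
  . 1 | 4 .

Step 1. [r3c3∈{3}] only 3 remains possible at r3c3, so r3c3=3.
Step 2. [r2c1∈{1,4}] r2c1 is the only open cell in col 1 admitting 1 ⇒ r2c1=1.
Step 3. [r2c4∈{2,4}] row 2 places 4 nowhere but r2c4. So r2c4=4.
Step 4. [r4c4∈{2}] r4c4 is down to just 2 ⇒ r4c4=2.
Step 5. [r1c4∈{3}] r1c4's peers cover all but 3, so r1c4=3.
Step 6. [r3c1∈{4}] r3c1's peers cover all but 4 ⇒ r3c1=4.
Step 7. [r4c1∈{3}] only 3 remains possible at r4c1 ⇒ r4c1=3.
Step 8. [r1c3∈{1}] r1c3 is down to just 1, so r1c3=1.
Step 9. [r2c3∈{2}] r2c3 is down to just 2, so r2c3=2.
Step 10. [r1c2∈{4}] nothing but 4 survives at r1c2, so r1c2=4.

Answer: 2 4 1 3 / 1 3 2 4 / 4 2 3 1 / 3 1 4 2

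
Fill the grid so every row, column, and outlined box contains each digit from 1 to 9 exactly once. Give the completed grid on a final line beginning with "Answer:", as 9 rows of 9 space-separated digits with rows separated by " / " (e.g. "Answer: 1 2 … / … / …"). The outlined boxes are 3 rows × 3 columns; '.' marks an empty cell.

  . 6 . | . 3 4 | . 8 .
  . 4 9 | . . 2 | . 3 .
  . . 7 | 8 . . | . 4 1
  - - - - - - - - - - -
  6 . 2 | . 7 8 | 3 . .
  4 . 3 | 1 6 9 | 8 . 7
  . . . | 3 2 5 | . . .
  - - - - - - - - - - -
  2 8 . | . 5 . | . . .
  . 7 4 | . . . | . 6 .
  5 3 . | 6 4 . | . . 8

Step 1. [r9c3∈{1}] r9c3 is down to just 1. So r9c3=1.
Step 2. [r8c1∈{9}] nothing but 9 survives at r8c1, so r8c1=9.
Step 3. [r7c4∈{7,9}] r7c4 is the only open cell in box 8 admitting 9, so r7c4=9.
Step 4. [r1c3∈{5}] only 5 remains possible at r1c3 ⇒ r1c3=5.
Step 5. [r3c7∈{2,5,6,9}] across row 3, 5 lands solely at r3c7. So r3c7=5.
Step 6. [r8c9∈{2,3,5}] across row 8, 5 lands solely at r8c9, so r8c9=5.
Step 7. [r9c6∈{7}] r9c6's peers cover all but 7, so r9c6=7.
Step 8. [r7c8∈{1,7}] r7c8 is the only open cell in col 8 admitting 7 ⇒ r7c8=7.
Step 9. [r1c9∈{2,9}] r1c9 is the only open cell in col 9 admitting 2. So r1c9=2.
Step 10. [r1c7∈{7,9}] across row 1, 9 lands solely at r1c7. So r1c7=9.
Step 11. [r9c8∈{2,9}] r9c8 is the only open cell in row 9 admitting 9. So r9c8=9.
Step 12. [r6c8∈{1}] r6c8 is down to just 1. So r6c8=1.
Step 13. [r2c1∈{1,8}] r2c1 is the only open cell in row 2 admitting 8 ⇒ r2c1=8.
Step 14. [r4c2∈{1,5,9}] in row 4, 1 fits only at r4c2 ⇒ r4c2=1.
Step 15. [r7c9∈{3,4}] 3 has one home in col 9: r7c9. So r7c9=3.
Step 16. [r7c6∈{1}] only 1 remains possible at r7c6 ⇒ r7c6=1.
Step 17. [r4c9∈{4,9}] 9 has one home in row 4: r4c9. So r4c9=9.
Step 18. [r6c9∈{4,6}] 4 has one home in col 9: r6c9. So r6c9=4.
Step 19. [r2c7∈{6,7}] across col 7, 7 lands solely at r2c7. So r2c7=7.
Step 20. [r8c7∈{1,2}] in row 8, 1 fits only at r8c7 ⇒ r8c7=1.
Step 21. [r4c8∈{5}] nothing but 5 survives at r4c8. So r4c8=5.
Step 22. [r4c4∈{4}] nothing but 4 survives at r4c4 ⇒ r4c4=4.
Step 23. [r2c9∈{6}] r2c9 is down to just 6 ⇒ r2c9=6.
Step 24. [r3c2∈{2}] r3c2 has the single candidate 2, so r3c2=2.
Step 25. [r2c4∈{5}] r2c4 has the single candidate 5 ⇒ r2c4=5.
Step 26. [r2c5∈{1}] only 1 remains possible at r2c5, so r2c5=1.
Step 27. [r6c1∈{7}] only 7 remains possible at r6c1. So r6c1=7.
Step 28. [r5c8∈{2}] r5c8 has the single candidate 2, so r5c8=2.
Step 29. [r3c1∈{3}] r3c1's peers cover all but 3. So r3c1=3.
Step 30. [r6c2∈{9}] r6c2 has the single candidate 9, so r6c2=9.
Step 31. [r7c3∈{6}] nothing but 6 survives at r7c3, so r7c3=6.
Step 32. [r8c6∈{3}] only 3 remains possible at r8c6, so r8c6=3.
Step 33. [r6c7∈{6}] r6c7 has the single candidate 6. So r6c7=6.
Step 34. [r6c3∈{8}] r6c3's peers cover all but 8 ⇒ r6c3=8.
Step 35. [r9c7∈{2}] r9c7's peers cover all but 2 ⇒ r9c7=2.
Step 36. [r5c2∈{5}] r5c2 has the single candidate 5, so r5c2=5.
Step 37. [r1c1∈{1}] r1c1 has the single candidate 1, so r1c1=1.
Step 38. [r8c4∈{2}] r8c4 has the single candidate 2, so r8c4=2.
Step 39. [r3c6∈{6}] r3c6 has the single candidate 6, so r3c6=6.
Step 40. [r7c7∈{4}] r7c7's peers cover all but 4. So r7c7=4.
Step 41. [r1c4∈{7}] r1c4 has the single candidate 7 ⇒ r1c4=7.
Step 42. [r8c5∈{8}] nothing but 8 survives at r8c5, so r8c5=8.
Step 43. [r3c5∈{9}] nothing but 9 survives at r3c5. So r3c5=9.

Answer: 1 6 5 7 3 4 9 8 2 / 8 4 9 5 1 2 7 3 6 / 3 2 7 8 9 6 5 4 1 / 6 1 2 4 7 8 3 5 9 / 4 5 3 1 6 9 8 2 7 / 7 9 8 3 2 5 6 1 4 / 2 8 6 9 5 1 4 7 3 / 9 7 4 2 8 3 1 6 5 / 5 3 1 6 4 7 2 9 8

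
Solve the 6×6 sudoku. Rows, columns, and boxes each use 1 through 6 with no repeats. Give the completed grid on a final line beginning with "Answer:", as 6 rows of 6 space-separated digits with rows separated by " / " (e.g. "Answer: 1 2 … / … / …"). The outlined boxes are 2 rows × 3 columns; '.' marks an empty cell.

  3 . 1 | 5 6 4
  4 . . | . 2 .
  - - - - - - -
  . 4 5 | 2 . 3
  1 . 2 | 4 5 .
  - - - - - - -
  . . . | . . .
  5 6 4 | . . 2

Step 1. [r5c2∈{1,2,3}] 1 has one home in col 2: r5c2. So r5c2=1.
Step 2. [r2c4∈{1,3}] row 2 places 3 nowhere but r2c4, so r2c4=3.
Step 3. [r6c5∈{1,3}] across row 6, 3 lands solely at r6c5. So r6c5=3.
Step 4. [r5c6∈{5,6}] 5 has one home in row 5: r5c6, so r5c6=5.
Step 5. [r5c1∈{2}] r5c1's peers cover all but 2, so r5c1=2.
Step 6. [r1c2∈{2}] nothing but 2 survives at r1c2 ⇒ r1c2=2.
Step 7. [r2c3∈{6}] r2c3's peers cover all but 6 ⇒ r2c3=6.
Step 8. [r5c3∈{3}] r5c3 is down to just 3, so r5c3=3.
Step 9. [r3c1∈{6}] nothing but 6 survives at r3c1, so r3c1=6.
Step 10. [r2c2∈{5}] r2c2 is down to just 5 ⇒ r2c2=5.
Step 11. [r4c2∈{3}] r4c2 is down to just 3 ⇒ r4c2=3.
Step 12. [r4c6∈{6}] nothing but 6 survives at r4c6 ⇒ r4c6=6.
Step 13. [r5c4∈{6}] nothing but 6 survives at r5c4, so r5c4=6.
Step 14. [r3c5∈{1}] r3c5's peers cover all but 1, so r3c5=1.
Step 15. [r5c5∈{4}] only 4 remains possible at r5c5, so r5c5=4.
Step 16. [r6c4∈{1}] r6c4 has the single candidate 1 ⇒ r6c4=1.
Step 17. [r2c6∈{1}] only 1 remains possible at r2c6, so r2c6=1.

Answer: 3 2 1 5 6 4 / 4 5 6 3 2 1 / 6 4 5 2 1 3 / 1 3 2 4 5 6 / 2 1 3 6 4 5 / 5 6 4 1 3 2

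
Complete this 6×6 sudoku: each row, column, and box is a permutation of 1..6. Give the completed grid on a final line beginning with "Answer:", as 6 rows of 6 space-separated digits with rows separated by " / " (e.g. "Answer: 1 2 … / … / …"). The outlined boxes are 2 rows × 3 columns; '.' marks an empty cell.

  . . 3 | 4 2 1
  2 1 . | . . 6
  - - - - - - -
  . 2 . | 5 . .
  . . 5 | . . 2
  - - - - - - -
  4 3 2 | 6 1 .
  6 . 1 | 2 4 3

Step 1. [r3c3∈{4,6}] 6 has one home in col 3: r3c3 ⇒ r3c3=6.
Step 2. [r3c5∈{3}] only 3 remains possible at r3c5 ⇒ r3c5=3.
Step 3. [r4c4∈{1}] r4c4 is down to just 1. So r4c4=1.
Step 4. [r6c2∈{5}] r6c2 has the single candidate 5, so r6c2=5.
Step 5. [r1c1∈{5}] r1c1's peers cover all but 5. So r1c1=5.
Step 6. [r2c3∈{4}] r2c3's peers cover all but 4 ⇒ r2c3=4.
Step 7. [r5c6∈{5}] r5c6 has the single candidate 5. So r5c6=5.
Step 8. [r2c4∈{3}] r2c4's peers cover all but 3. So r2c4=3.
Step 9. [r3c6∈{4}] r3c6's peers cover all but 4. So r3c6=4.
Step 10. [r4c1∈{3}] only 3 remains possible at r4c1 ⇒ r4c1=3.
Step 11. [r4c5∈{6}] r4c5's peers cover all but 6. So r4c5=6.
Step 12. [r1c2∈{6}] r1c2 is down to just 6, so r1c2=6.
Step 13. [r4c2∈{4}] r4c2 has the single candidate 4 ⇒ r4c2=4.
Step 14. [r3c1∈{1}] only 1 remains possible at r3c1 ⇒ r3c1=1.
Step 15. [r2c5∈{5}] r2c5's peers cover all but 5, so r2c5=5.

Answer: 5 6 3 4 2 1 / 2 1 4 3 5 6 / 1 2 6 5 3 4 / 3 4 5 1 6 2 / 4 3 2 6 1 5 / 6 5 1 2 4 3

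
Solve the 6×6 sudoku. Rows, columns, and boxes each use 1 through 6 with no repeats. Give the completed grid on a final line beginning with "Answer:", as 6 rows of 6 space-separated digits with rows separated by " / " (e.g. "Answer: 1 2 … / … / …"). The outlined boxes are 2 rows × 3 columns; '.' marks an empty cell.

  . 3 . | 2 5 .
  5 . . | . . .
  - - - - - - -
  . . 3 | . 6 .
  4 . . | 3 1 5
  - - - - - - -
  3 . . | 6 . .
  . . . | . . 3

Step 1. [r3c6∈{2,4}] r3c6 is the only open cell in box 4 admitting 2, so r3c6=2.
Step 2. [r6c1∈{1,2,6}] in col 1, 2 fits only at r6c1. So r6c1=2.
Step 3. [r6c5∈{4}] r6c5's peers cover all but 4 ⇒ r6c5=4.
Step 4. [r5c6∈{1}] only 1 remains possible at r5c6. So r5c6=1.
Step 5. [r1c1∈{1,6}] across col 1, 6 lands solely at r1c1 ⇒ r1c1=6.
Step 6. [r1c3∈{1,4}] row 1 places 1 nowhere but r1c3. So r1c3=1.
Step 7. [r6c2∈{1,5,6}] row 6 places 1 nowhere but r6c2, so r6c2=1.
Step 8. [r6c3∈{5,6}] across row 6, 6 lands solely at r6c3 ⇒ r6c3=6.
Step 9. [r1c6∈{4}] r1c6's peers cover all but 4, so r1c6=4.
Step 10. [r4c3∈{2}] only 2 remains possible at r4c3, so r4c3=2.
Step 11. [r5c3∈{4,5}] r5c3 is the only open cell in col 3 admitting 5, so r5c3=5.
Step 12. [r5c2∈{4}] r5c2 has the single candidate 4. So r5c2=4.
Step 13. [r2c6∈{6}] r2c6's peers cover all but 6, so r2c6=6.
Step 14. [r2c3∈{4}] nothing but 4 survives at r2c3. So r2c3=4.
Step 15. [r4c2∈{6}] r4c2 is down to just 6 ⇒ r4c2=6.
Step 16. [r2c5∈{3}] r2c5's peers cover all but 3, so r2c5=3.
Step 17. [r3c2∈{5}] r3c2 has the single candidate 5. So r3c2=5.
Step 18. [r5c5∈{2}] only 2 remains possible at r5c5, so r5c5=2.
Step 19. [r6c4∈{5}] r6c4 is down to just 5, so r6c4=5.
Step 20. [r2c2∈{2}] only 2 remains possible at r2c2. So r2c2=2.
Step 21. [r2c4∈{1}] r2c4 has the single candidate 1. So r2c4=1.
Step 22. [r3c4∈{4}] r3c4 has the single candidate 4 ⇒ r3c4=4.
Step 23. [r3c1∈{1}] nothing but 1 survives at r3c1 ⇒ r3c1=1.

Answer: 6 3 1 2 5 4 / 5 2 4 1 3 6 / 1 5 3 4 6 2 / 4 6 2 3 1 5 / 3 4 5 6 2 1 / 2 1 6 5 4 3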